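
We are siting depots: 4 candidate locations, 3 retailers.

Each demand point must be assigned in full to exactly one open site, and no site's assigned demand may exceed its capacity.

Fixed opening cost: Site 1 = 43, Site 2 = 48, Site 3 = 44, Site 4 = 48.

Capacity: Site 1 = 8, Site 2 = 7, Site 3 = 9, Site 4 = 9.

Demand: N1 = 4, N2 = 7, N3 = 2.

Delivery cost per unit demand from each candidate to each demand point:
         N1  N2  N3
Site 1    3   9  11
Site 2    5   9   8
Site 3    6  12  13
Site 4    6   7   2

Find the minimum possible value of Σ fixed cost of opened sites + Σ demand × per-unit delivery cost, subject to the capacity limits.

Open {Site 1, Site 4}; cheapest assignment that respects the capacities:
  Site 1 (cap 8, load 4): N1 — cost 4×3 = 12
  Site 4 (cap 9, load 9): N2, N3 — cost 7×7 + 2×2 = 53
  Shipping 65, fixed 91 → total 156.
  Any other capacity-feasible assignment to {Site 1, Site 4} ships for at least 65.
Compare {Site 2, Site 4}: its best feasible assignment gives total 169.
Compare {Site 3, Site 4}: its best feasible assignment gives total 169.
Every other set of open sites that can feasibly serve all demand totals ≥ 169 even under its best assignment. Minimum: 156.

156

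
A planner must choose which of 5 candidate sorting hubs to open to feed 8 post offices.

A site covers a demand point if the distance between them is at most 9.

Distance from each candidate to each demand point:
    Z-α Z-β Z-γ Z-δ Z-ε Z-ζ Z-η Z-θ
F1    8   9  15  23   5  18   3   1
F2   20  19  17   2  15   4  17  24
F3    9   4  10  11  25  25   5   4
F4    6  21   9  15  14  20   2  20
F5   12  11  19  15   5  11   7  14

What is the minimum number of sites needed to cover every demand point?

Coverage sets (demand points within 9 of each site):
  F1: {Z-α, Z-β, Z-ε, Z-η, Z-θ}
  F2: {Z-δ, Z-ζ}
  F3: {Z-α, Z-β, Z-η, Z-θ}
  F4: {Z-α, Z-γ, Z-η}
  F5: {Z-ε, Z-η}
No 2 sites suffice: every size-2 union leaves at least one demand point uncovered.
But {F1, F2, F4} covers everything, so the minimum is 3.

3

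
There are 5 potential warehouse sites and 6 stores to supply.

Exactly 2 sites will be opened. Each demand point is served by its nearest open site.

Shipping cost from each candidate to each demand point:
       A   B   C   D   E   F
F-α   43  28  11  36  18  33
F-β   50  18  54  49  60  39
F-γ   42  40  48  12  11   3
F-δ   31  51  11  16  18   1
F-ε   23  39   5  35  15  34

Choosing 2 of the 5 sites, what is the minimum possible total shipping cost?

Open {F-γ, F-ε}.
  A→F-ε 23, B→F-ε 39, C→F-ε 5, D→F-γ 12, E→F-γ 11, F→F-γ 3  ⇒ total 93.
Compare {F-β, F-δ}: total 95.
Compare {F-δ, F-ε}: total 99.
No size-2 selection does better; minimum is 93.

93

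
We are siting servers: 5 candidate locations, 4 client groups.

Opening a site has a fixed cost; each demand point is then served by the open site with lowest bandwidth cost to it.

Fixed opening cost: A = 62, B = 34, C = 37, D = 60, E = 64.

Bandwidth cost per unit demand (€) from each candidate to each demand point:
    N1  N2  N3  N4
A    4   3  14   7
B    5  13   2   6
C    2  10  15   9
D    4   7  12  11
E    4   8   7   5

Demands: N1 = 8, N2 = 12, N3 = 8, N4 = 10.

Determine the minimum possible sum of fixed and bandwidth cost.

240

Open {A, B}: assign each demand point to its cheapest open site.
  N1→A 8×4=32, N2→A 12×3=36, N3→B 8×2=16, N4→B 10×6=60
  bandwidth cost 144, fixed 96 → total 240.
Compare {A, B, C}: bandwidth cost 128 + fixed 133 = 261.
Compare {B, C}: bandwidth cost 212 + fixed 71 = 283.
Compare {B, D}: bandwidth cost 192 + fixed 94 = 286.
All other subsets cost ≥ 261. Minimum total cost: 240.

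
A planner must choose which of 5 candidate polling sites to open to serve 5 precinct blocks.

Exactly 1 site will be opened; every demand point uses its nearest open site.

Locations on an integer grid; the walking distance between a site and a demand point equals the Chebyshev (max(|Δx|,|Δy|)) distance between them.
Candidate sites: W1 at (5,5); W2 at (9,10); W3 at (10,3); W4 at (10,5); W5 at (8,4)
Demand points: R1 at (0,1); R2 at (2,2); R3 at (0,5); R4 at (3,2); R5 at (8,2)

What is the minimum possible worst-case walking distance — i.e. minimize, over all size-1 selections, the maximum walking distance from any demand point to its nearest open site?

5

Open {W1}.
  Farthest demand point is R1 at walking distance 5 (to W1); all others are ≤ 5.
With {W5} the worst case is 8.
With {W2} the worst case is 9.
No size-1 selection achieves below 5.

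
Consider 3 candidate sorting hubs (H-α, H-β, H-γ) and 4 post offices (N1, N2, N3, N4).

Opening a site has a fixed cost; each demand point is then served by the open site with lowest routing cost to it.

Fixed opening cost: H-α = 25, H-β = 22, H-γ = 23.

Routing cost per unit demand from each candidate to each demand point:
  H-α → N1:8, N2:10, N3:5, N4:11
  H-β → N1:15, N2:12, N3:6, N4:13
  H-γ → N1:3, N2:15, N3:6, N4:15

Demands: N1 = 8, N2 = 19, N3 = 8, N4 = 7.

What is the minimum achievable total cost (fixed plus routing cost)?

Open {H-α, H-γ}: assign each demand point to its cheapest open site.
  N1→H-γ 8×3=24, N2→H-α 19×10=190, N3→H-α 8×5=40, N4→H-α 7×11=77
  routing cost 331, fixed 48 → total 379.
Compare {H-α}: routing cost 371 + fixed 25 = 396.
Compare {H-α, H-β, H-γ}: routing cost 331 + fixed 70 = 401.
Compare {H-α, H-β}: routing cost 371 + fixed 47 = 418.
All other subsets cost ≥ 396. Minimum total cost: 379.

379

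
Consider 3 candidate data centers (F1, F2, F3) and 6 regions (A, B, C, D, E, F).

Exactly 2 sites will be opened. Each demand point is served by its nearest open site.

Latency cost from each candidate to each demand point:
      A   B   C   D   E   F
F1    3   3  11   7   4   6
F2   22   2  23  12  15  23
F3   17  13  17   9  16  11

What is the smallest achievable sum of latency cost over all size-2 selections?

Open {F1, F2}.
  A→F1 3, B→F2 2, C→F1 11, D→F1 7, E→F1 4, F→F1 6  ⇒ total 33.
Compare {F1, F3}: total 34.
Compare {F2, F3}: total 71.

33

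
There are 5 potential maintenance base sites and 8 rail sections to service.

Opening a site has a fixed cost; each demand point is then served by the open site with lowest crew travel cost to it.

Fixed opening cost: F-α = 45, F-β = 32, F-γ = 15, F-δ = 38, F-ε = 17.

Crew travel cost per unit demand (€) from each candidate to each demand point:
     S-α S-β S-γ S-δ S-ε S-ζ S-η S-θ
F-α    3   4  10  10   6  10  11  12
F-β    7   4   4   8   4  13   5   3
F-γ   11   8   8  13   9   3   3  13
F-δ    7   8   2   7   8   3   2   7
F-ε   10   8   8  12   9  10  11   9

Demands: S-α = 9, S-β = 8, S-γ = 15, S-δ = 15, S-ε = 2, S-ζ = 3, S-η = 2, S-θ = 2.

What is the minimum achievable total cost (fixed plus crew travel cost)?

316

Open {F-α, F-δ}: assign each demand point to its cheapest open site.
  S-α→F-α 9×3=27, S-β→F-α 8×4=32, S-γ→F-δ 15×2=30, S-δ→F-δ 15×7=105, S-ε→F-α 2×6=12, S-ζ→F-δ 3×3=9, S-η→F-δ 2×2=4, S-θ→F-δ 2×7=14
  crew travel cost 233, fixed 83 → total 316.
Compare {F-β, F-δ}: crew travel cost 257 + fixed 70 = 327.
Compare {F-α, F-γ, F-δ}: crew travel cost 233 + fixed 98 = 331.
Compare {F-α, F-δ, F-ε}: crew travel cost 233 + fixed 100 = 333.
All other subsets cost ≥ 327. Minimum total cost: 316.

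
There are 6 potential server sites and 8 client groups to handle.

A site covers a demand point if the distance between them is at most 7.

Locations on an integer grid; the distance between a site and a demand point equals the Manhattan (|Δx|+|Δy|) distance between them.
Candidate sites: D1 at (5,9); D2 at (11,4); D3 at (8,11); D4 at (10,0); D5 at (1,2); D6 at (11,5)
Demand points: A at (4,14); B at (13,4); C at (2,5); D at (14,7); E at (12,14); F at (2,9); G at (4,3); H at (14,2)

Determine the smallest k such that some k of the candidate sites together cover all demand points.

Coverage sets (demand points within 7 of each site):
  D1: {A, C, F, G}
  D2: {B, D, H}
  D3: {A, E}
  D4: {B, H}
  D5: {C, G}
  D6: {B, D, H}
No 2 sites suffice: every size-2 union leaves at least one demand point uncovered.
But {D1, D2, D3} covers everything, so the minimum is 3.

3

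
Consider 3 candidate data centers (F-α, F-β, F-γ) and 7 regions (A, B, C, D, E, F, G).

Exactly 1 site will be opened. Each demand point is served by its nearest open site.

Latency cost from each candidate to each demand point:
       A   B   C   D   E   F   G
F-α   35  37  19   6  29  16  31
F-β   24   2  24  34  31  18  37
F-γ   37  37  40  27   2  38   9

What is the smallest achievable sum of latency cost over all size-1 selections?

Open {F-β}.
  A→F-β 24, B→F-β 2, C→F-β 24, D→F-β 34, E→F-β 31, F→F-β 18, G→F-β 37  ⇒ total 170.
Compare {F-α}: total 173.
Compare {F-γ}: total 190.

170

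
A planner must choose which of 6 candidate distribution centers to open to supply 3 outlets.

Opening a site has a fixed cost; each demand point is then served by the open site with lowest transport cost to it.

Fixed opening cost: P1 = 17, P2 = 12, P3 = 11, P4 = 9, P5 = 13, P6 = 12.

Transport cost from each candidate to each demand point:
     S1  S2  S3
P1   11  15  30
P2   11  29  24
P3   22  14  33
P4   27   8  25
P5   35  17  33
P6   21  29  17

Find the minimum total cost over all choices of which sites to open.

64

Open {P2, P4}: assign each demand point to its cheapest open site.
  S1→P2 11, S2→P4 8, S3→P2 24
  transport cost 43, fixed 21 → total 64.
Compare {P4, P6}: transport cost 46 + fixed 21 = 67.
Compare {P4}: transport cost 60 + fixed 9 = 69.
Compare {P2, P4, P6}: transport cost 36 + fixed 33 = 69.
All other subsets cost ≥ 67. Minimum total cost: 64.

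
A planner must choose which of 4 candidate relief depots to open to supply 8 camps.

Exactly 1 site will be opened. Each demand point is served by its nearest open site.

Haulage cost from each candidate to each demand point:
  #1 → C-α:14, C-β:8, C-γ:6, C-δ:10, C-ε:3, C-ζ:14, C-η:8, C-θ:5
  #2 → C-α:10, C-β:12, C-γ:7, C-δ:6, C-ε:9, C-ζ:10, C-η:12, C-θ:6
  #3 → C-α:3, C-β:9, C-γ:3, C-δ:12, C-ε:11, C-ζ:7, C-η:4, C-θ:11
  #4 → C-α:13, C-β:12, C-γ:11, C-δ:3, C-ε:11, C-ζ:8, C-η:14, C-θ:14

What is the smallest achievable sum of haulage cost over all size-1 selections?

Open {#3}.
  C-α→#3 3, C-β→#3 9, C-γ→#3 3, C-δ→#3 12, C-ε→#3 11, C-ζ→#3 7, C-η→#3 4, C-θ→#3 11  ⇒ total 60.
Compare {#1}: total 68.
Compare {#2}: total 72.
No size-1 selection does better; minimum is 60.

60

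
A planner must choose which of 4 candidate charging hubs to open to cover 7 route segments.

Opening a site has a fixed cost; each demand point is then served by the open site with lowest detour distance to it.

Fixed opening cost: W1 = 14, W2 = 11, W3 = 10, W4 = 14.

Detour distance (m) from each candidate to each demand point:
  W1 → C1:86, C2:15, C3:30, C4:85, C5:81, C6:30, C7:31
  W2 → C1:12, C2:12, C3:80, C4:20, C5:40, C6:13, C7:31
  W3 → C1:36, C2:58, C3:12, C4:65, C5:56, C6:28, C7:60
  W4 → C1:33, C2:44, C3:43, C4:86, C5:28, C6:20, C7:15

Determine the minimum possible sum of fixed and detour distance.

147

Open {W2, W3, W4}: assign each demand point to its cheapest open site.
  C1→W2 12, C2→W2 12, C3→W3 12, C4→W2 20, C5→W4 28, C6→W2 13, C7→W4 15
  detour distance 112, fixed 35 → total 147.
Compare {W2, W3}: detour distance 140 + fixed 21 = 161.
Compare {W1, W2, W3, W4}: detour distance 112 + fixed 49 = 161.
Compare {W2, W4}: detour distance 143 + fixed 25 = 168.
All other subsets cost ≥ 161. Minimum total cost: 147.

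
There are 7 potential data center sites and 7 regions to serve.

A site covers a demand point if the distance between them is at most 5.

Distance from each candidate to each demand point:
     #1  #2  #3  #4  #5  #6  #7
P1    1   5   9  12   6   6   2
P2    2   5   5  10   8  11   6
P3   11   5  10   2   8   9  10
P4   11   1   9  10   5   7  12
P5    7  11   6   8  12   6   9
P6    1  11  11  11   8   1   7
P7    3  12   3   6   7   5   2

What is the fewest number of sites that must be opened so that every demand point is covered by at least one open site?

Coverage sets (demand points within 5 of each site):
  P1: {#1, #2, #7}
  P2: {#1, #2, #3}
  P3: {#2, #4}
  P4: {#2, #5}
  P5: {}
  P6: {#1, #6}
  P7: {#1, #3, #6, #7}
No 2 sites suffice: every size-2 union leaves at least one demand point uncovered.
But {P3, P4, P7} covers everything, so the minimum is 3.

3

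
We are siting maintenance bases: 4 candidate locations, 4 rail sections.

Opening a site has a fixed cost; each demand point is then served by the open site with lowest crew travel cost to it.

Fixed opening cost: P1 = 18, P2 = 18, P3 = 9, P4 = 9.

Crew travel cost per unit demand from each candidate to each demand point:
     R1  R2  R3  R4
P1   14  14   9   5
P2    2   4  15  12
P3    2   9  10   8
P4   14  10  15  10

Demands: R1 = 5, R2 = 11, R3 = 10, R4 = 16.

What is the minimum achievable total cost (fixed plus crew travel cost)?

Open {P1, P2}: assign each demand point to its cheapest open site.
  R1→P2 5×2=10, R2→P2 11×4=44, R3→P1 10×9=90, R4→P1 16×5=80
  crew travel cost 224, fixed 36 → total 260.
Compare {P1, P2, P3}: crew travel cost 224 + fixed 45 = 269.
Compare {P1, P2, P4}: crew travel cost 224 + fixed 45 = 269.
Compare {P1, P2, P3, P4}: crew travel cost 224 + fixed 54 = 278.
All other subsets cost ≥ 269. Minimum total cost: 260.

260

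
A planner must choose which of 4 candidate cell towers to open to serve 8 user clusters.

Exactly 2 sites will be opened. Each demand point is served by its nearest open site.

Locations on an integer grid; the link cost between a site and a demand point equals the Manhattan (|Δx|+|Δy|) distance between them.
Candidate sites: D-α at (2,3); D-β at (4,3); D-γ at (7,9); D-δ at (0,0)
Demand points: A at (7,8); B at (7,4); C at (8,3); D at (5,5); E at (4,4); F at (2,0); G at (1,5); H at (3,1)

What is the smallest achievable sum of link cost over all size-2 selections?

26

Open {D-β, D-γ}.
  A→D-γ 1, B→D-β 4, C→D-β 4, D→D-β 3, E→D-β 1, F→D-β 5, G→D-β 5, H→D-β 3  ⇒ total 26.
Compare {D-α, D-β}: total 29.
Compare {D-α, D-γ}: total 29.
No size-2 selection does better; minimum is 26.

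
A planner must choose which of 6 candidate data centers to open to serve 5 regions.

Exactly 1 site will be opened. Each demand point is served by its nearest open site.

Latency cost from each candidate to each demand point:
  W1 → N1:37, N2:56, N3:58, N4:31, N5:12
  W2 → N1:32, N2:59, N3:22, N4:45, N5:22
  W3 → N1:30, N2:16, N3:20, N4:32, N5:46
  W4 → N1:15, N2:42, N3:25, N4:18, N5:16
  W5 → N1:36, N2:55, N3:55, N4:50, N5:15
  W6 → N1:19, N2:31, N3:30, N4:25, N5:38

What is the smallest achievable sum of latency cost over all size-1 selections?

116

Open {W4}.
  N1→W4 15, N2→W4 42, N3→W4 25, N4→W4 18, N5→W4 16  ⇒ total 116.
Compare {W6}: total 143.
Compare {W3}: total 144.
No size-1 selection does better; minimum is 116.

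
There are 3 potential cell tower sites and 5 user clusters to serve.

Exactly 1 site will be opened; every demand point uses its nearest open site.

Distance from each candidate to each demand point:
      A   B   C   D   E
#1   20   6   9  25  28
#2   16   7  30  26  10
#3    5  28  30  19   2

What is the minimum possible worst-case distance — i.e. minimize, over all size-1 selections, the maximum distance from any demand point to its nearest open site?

Open {#1}.
  Farthest demand point is E at distance 28 (to #1); all others are ≤ 28.
With {#2} the worst case is 30.
With {#3} the worst case is 30.
No size-1 selection achieves below 28.

28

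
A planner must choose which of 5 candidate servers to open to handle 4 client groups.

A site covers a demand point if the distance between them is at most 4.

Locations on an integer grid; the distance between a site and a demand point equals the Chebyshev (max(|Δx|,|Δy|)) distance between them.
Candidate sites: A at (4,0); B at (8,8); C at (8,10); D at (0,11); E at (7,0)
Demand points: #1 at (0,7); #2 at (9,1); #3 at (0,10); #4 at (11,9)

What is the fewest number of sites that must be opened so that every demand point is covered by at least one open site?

3

Coverage sets (demand points within 4 of each site):
  A: {}
  B: {#4}
  C: {#4}
  D: {#1, #3}
  E: {#2}
No 2 sites suffice: every size-2 union leaves at least one demand point uncovered.
But {B, D, E} covers everything, so the minimum is 3.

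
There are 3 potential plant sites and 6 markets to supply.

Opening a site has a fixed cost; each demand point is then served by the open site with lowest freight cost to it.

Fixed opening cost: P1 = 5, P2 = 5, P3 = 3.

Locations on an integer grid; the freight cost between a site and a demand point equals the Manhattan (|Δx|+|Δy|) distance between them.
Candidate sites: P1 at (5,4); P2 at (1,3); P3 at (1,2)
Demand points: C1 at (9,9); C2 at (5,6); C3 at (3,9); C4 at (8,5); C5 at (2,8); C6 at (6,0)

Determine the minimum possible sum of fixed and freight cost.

Open {P1}: assign each demand point to its cheapest open site.
  C1→P1 9, C2→P1 2, C3→P1 7, C4→P1 4, C5→P1 7, C6→P1 5
  freight cost 34, fixed 5 → total 39.
Compare {P1, P3}: freight cost 34 + fixed 8 = 42.
Compare {P1, P2}: freight cost 33 + fixed 10 = 43.
Compare {P1, P2, P3}: freight cost 33 + fixed 13 = 46.
All other subsets cost ≥ 42. Minimum total cost: 39.

39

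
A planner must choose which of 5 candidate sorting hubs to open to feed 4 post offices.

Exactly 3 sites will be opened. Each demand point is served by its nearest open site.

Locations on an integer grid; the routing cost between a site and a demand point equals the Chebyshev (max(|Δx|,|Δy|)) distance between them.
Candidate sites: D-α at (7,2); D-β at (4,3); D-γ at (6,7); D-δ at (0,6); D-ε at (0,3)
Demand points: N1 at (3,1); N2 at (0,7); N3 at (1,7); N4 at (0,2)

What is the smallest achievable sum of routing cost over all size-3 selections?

Open {D-β, D-δ, D-ε}.
  N1→D-β 2, N2→D-δ 1, N3→D-δ 1, N4→D-ε 1  ⇒ total 5.
Compare {D-α, D-δ, D-ε}: total 6.
Compare {D-γ, D-δ, D-ε}: total 6.
No size-3 selection does better; minimum is 5.

5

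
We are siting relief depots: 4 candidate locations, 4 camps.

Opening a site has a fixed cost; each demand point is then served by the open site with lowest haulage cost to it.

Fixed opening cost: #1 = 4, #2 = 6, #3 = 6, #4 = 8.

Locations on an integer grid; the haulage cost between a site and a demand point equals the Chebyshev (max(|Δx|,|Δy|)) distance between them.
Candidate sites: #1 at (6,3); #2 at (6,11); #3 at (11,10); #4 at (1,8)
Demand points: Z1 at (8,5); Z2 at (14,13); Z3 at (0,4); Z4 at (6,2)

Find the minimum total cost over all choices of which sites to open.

Open {#1, #3}: assign each demand point to its cheapest open site.
  Z1→#1 2, Z2→#3 3, Z3→#1 6, Z4→#1 1
  haulage cost 12, fixed 10 → total 22.
Compare {#1}: haulage cost 19 + fixed 4 = 23.
Compare {#1, #2}: haulage cost 17 + fixed 10 = 27.
Compare {#1, #2, #3}: haulage cost 12 + fixed 16 = 28.
All other subsets cost ≥ 23. Minimum total cost: 22.

22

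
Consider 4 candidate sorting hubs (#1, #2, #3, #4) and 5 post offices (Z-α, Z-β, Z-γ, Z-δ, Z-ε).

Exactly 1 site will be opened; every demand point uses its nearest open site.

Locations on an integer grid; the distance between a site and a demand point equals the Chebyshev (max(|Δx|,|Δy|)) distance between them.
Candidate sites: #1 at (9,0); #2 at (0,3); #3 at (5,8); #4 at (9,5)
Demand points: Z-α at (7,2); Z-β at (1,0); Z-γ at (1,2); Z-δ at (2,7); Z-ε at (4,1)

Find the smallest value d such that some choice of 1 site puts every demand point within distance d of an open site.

Open {#2}.
  Farthest demand point is Z-α at distance 7 (to #2); all others are ≤ 7.
With {#1} the worst case is 8.
With {#3} the worst case is 8.
No size-1 selection achieves below 7.

7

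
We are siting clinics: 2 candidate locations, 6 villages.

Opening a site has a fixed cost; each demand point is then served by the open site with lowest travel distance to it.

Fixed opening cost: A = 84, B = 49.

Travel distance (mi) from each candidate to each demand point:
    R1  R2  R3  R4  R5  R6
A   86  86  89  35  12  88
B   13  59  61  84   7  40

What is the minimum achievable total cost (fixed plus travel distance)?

Open {B}: assign each demand point to its cheapest open site.
  R1→B 13, R2→B 59, R3→B 61, R4→B 84, R5→B 7, R6→B 40
  travel distance 264, fixed 49 → total 313.
Compare {A, B}: travel distance 215 + fixed 133 = 348.
Compare {A}: travel distance 396 + fixed 84 = 480.

313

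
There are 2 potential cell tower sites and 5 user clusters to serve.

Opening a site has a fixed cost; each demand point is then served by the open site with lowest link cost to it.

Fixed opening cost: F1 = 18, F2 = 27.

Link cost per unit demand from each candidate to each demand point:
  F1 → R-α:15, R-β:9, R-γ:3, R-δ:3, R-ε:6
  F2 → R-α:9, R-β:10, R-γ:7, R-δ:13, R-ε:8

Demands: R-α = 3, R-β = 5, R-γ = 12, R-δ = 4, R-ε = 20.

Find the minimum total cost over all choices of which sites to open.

276

Open {F1}: assign each demand point to its cheapest open site.
  R-α→F1 3×15=45, R-β→F1 5×9=45, R-γ→F1 12×3=36, R-δ→F1 4×3=12, R-ε→F1 20×6=120
  link cost 258, fixed 18 → total 276.
Compare {F1, F2}: link cost 240 + fixed 45 = 285.
Compare {F2}: link cost 373 + fixed 27 = 400.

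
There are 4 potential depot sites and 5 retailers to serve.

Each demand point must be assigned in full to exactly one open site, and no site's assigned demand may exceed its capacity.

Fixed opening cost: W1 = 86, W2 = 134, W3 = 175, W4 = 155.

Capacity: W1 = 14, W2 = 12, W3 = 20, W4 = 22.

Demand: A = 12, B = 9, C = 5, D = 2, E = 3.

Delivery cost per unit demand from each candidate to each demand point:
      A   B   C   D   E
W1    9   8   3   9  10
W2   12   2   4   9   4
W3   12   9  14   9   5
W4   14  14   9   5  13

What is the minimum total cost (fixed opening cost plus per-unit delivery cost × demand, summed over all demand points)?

Open {W1, W3}; cheapest assignment that respects the capacities:
  W1 (cap 14, load 14): B, C — cost 9×8 + 5×3 = 87
  W3 (cap 20, load 17): A, D, E — cost 12×12 + 2×9 + 3×5 = 177
  Shipping 264, fixed 261 → total 525.
  Any other capacity-feasible assignment to {W1, W3} ships for at least 264.
Compare {W2, W4}: its best feasible assignment gives total 542.
Compare {W1, W4}: its best feasible assignment gives total 545.
Every other set of open sites that can feasibly serve all demand totals ≥ 542 even under its best assignment. Minimum: 525.

525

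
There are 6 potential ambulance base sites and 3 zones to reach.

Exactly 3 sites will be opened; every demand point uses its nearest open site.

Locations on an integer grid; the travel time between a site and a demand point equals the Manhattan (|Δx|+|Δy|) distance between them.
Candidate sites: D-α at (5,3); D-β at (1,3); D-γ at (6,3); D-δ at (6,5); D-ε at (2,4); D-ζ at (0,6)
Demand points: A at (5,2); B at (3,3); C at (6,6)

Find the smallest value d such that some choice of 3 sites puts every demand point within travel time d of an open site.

Open {D-α, D-β, D-δ}.
  Farthest demand point is B at travel time 2 (to D-α); all others are ≤ 2.
With {D-α, D-γ, D-δ} the worst case is 2.
With {D-α, D-δ, D-ε} the worst case is 2.
No size-3 selection achieves below 2.

2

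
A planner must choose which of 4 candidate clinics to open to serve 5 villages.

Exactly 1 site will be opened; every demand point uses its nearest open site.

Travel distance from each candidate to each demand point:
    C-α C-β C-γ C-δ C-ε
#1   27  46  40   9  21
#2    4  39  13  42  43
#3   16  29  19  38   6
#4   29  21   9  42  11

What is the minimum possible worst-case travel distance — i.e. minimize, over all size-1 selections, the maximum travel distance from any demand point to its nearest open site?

38

Open {#3}.
  Farthest demand point is C-δ at travel distance 38 (to #3); all others are ≤ 38.
With {#4} the worst case is 42.
With {#2} the worst case is 43.
No size-1 selection achieves below 38.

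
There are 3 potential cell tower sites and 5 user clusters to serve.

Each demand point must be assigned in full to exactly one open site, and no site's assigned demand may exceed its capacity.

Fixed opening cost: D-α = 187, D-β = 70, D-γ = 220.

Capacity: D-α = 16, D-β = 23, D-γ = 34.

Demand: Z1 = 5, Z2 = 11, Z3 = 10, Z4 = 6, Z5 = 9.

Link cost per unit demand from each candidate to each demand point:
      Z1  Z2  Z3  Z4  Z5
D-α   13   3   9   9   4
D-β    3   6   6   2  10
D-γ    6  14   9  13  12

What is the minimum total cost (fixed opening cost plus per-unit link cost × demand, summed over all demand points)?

Open {D-β, D-γ}; cheapest assignment that respects the capacities:
  D-β (cap 23, load 22): Z1, Z2, Z4 — cost 5×3 + 11×6 + 6×2 = 93
  D-γ (cap 34, load 19): Z3, Z5 — cost 10×9 + 9×12 = 198
  Shipping 291, fixed 290 → total 581.
  Any other capacity-feasible assignment to {D-β, D-γ} ships for at least 291.
Compare {D-α, D-β, D-γ}: its best feasible assignment gives total 696.
Compare {D-α, D-γ}: its best feasible assignment gives total 746.
Every other set of open sites that can feasibly serve all demand totals ≥ 696 even under its best assignment. Minimum: 581.

581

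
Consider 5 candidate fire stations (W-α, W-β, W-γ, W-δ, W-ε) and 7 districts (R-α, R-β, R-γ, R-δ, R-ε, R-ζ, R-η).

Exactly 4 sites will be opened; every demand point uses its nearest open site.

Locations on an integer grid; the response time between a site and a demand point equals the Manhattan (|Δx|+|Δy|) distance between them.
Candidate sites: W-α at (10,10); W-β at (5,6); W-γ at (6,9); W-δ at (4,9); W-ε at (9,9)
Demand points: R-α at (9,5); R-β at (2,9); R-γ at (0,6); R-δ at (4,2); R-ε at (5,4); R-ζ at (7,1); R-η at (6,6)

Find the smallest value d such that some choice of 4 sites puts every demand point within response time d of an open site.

Open {W-α, W-β, W-γ, W-δ}.
  Farthest demand point is R-ζ at response time 7 (to W-β); all others are ≤ 7.
With {W-α, W-β, W-γ, W-ε} the worst case is 7.
With {W-α, W-β, W-δ, W-ε} the worst case is 7.
No size-4 selection achieves below 7.

7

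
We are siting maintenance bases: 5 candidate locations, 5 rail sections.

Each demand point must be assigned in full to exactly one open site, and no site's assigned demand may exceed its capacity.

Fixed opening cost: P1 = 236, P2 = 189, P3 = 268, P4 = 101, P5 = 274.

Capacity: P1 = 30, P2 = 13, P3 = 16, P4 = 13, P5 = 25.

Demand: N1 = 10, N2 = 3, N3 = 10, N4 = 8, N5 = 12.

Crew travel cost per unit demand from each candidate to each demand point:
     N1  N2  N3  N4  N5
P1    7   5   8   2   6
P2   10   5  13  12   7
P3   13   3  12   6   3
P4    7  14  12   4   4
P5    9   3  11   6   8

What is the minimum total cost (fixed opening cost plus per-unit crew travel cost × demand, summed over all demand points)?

617

Open {P1, P4}; cheapest assignment that respects the capacities:
  P1 (cap 30, load 30): N3, N4, N5 — cost 10×8 + 8×2 + 12×6 = 168
  P4 (cap 13, load 13): N1, N2 — cost 10×7 + 3×14 = 112
  Shipping 280, fixed 337 → total 617.
  Any other capacity-feasible assignment to {P1, P4} ships for at least 280.
Compare {P1, P2}: its best feasible assignment gives total 708.
Compare {P1, P3}: its best feasible assignment gives total 715.
Every other set of open sites that can feasibly serve all demand totals ≥ 708 even under its best assignment. Minimum: 617.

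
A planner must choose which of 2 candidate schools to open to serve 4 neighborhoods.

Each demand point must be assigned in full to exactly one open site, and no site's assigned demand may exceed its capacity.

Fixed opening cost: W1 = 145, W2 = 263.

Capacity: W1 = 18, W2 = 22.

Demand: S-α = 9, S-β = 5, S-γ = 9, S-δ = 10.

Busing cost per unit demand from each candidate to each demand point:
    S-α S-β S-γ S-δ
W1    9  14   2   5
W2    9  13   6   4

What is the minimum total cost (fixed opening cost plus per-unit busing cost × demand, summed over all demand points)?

Open {W1, W2}; cheapest assignment that respects the capacities:
  W1 (cap 18, load 18): S-α, S-γ — cost 9×9 + 9×2 = 99
  W2 (cap 22, load 15): S-β, S-δ — cost 5×13 + 10×4 = 105
  Shipping 204, fixed 408 → total 612.
  Any other capacity-feasible assignment to {W1, W2} ships for at least 204.
Total demand is 33 and no other set of sites has combined capacity ≥ 33, so {W1, W2} is the only feasible choice of open sites. Minimum: 612.

612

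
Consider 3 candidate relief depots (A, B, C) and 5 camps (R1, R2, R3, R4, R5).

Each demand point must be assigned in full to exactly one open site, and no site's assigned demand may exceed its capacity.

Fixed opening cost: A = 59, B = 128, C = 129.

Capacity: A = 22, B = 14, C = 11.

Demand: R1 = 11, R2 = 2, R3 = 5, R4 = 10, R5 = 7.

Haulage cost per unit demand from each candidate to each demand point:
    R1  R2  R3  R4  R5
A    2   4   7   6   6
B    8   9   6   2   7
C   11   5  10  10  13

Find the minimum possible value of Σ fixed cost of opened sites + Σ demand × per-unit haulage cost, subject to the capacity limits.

366

Open {A, B}; cheapest assignment that respects the capacities:
  A (cap 22, load 21): R1, R4 — cost 11×2 + 10×6 = 82
  B (cap 14, load 14): R2, R3, R5 — cost 2×9 + 5×6 + 7×7 = 97
  Shipping 179, fixed 187 → total 366.
  Any other capacity-feasible assignment to {A, B} ships for at least 179.
Compare {A, B, C}: its best feasible assignment gives total 458.
Every other set of open sites that can feasibly serve all demand totals ≥ 458 even under its best assignment. Minimum: 366.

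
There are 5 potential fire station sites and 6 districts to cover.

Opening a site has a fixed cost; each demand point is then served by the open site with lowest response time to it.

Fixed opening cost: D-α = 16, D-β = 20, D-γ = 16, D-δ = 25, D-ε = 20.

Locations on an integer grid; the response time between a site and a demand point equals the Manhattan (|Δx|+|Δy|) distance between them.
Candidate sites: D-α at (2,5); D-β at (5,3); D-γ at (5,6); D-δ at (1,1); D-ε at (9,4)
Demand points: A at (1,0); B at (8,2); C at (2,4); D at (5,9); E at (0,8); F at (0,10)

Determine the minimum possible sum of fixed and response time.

51

Open {D-α}: assign each demand point to its cheapest open site.
  A→D-α 6, B→D-α 9, C→D-α 1, D→D-α 7, E→D-α 5, F→D-α 7
  response time 35, fixed 16 → total 51.
Compare {D-γ}: response time 41 + fixed 16 = 57.
Compare {D-α, D-γ}: response time 29 + fixed 32 = 61.
Compare {D-β}: response time 43 + fixed 20 = 63.
All other subsets cost ≥ 57. Minimum total cost: 51.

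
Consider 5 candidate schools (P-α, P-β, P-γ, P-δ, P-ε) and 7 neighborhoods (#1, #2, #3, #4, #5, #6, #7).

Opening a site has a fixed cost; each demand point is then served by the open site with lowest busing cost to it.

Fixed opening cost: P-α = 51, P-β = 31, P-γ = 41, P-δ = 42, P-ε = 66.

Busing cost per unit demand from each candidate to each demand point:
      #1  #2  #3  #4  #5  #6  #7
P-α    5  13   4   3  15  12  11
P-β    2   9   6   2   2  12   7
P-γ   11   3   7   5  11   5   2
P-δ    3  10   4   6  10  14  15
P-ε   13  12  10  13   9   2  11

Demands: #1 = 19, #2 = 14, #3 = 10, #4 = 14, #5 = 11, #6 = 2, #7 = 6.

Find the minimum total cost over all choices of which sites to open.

284

Open {P-β, P-γ}: assign each demand point to its cheapest open site.
  #1→P-β 19×2=38, #2→P-γ 14×3=42, #3→P-β 10×6=60, #4→P-β 14×2=28, #5→P-β 11×2=22, #6→P-γ 2×5=10, #7→P-γ 6×2=12
  busing cost 212, fixed 72 → total 284.
Compare {P-β, P-γ, P-δ}: busing cost 192 + fixed 114 = 306.
Compare {P-α, P-β, P-γ}: busing cost 192 + fixed 123 = 315.
Compare {P-β, P-γ, P-ε}: busing cost 206 + fixed 138 = 344.
All other subsets cost ≥ 306. Minimum total cost: 284.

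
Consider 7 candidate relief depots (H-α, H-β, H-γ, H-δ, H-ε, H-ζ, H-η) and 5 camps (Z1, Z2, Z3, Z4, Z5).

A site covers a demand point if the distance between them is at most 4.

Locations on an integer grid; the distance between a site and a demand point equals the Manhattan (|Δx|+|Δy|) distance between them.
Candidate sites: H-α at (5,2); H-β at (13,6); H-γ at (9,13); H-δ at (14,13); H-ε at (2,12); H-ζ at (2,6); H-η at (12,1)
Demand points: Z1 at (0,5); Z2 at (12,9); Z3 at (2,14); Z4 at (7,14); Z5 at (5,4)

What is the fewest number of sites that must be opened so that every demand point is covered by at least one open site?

Coverage sets (demand points within 4 of each site):
  H-α: {Z5}
  H-β: {Z2}
  H-γ: {Z4}
  H-δ: {}
  H-ε: {Z3}
  H-ζ: {Z1}
  H-η: {}
No 4 sites suffice: every size-4 union leaves at least one demand point uncovered.
But {H-α, H-β, H-γ, H-ε, H-ζ} covers everything, so the minimum is 5.

5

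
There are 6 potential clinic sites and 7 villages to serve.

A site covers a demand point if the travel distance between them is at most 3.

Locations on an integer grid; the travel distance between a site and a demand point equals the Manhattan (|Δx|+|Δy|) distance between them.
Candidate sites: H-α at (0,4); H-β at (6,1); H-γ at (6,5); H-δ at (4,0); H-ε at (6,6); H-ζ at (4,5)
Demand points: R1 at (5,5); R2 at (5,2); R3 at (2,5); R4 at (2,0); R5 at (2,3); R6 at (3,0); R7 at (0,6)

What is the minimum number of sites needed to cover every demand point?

3

Coverage sets (demand points within 3 of each site):
  H-α: {R3, R5, R7}
  H-β: {R2}
  H-γ: {R1}
  H-δ: {R2, R4, R6}
  H-ε: {R1}
  H-ζ: {R1, R3}
No 2 sites suffice: every size-2 union leaves at least one demand point uncovered.
But {H-α, H-γ, H-δ} covers everything, so the minimum is 3.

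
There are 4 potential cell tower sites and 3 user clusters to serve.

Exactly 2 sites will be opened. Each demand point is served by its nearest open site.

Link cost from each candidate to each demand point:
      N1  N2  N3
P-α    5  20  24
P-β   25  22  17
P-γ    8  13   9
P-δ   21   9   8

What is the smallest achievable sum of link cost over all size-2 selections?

Open {P-α, P-δ}.
  N1→P-α 5, N2→P-δ 9, N3→P-δ 8  ⇒ total 22.
Compare {P-γ, P-δ}: total 25.
Compare {P-α, P-γ}: total 27.
No size-2 selection does better; minimum is 22.

22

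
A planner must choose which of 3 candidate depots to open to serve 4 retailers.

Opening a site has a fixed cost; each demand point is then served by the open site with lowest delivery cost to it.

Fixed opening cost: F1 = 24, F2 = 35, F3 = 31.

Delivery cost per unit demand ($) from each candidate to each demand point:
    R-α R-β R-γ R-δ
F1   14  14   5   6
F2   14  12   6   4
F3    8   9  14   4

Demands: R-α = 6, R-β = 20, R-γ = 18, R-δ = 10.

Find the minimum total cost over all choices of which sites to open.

Open {F1, F3}: assign each demand point to its cheapest open site.
  R-α→F3 6×8=48, R-β→F3 20×9=180, R-γ→F1 18×5=90, R-δ→F3 10×4=40
  delivery cost 358, fixed 55 → total 413.
Compare {F2, F3}: delivery cost 376 + fixed 66 = 442.
Compare {F1, F2, F3}: delivery cost 358 + fixed 90 = 448.
Compare {F2}: delivery cost 472 + fixed 35 = 507.
All other subsets cost ≥ 442. Minimum total cost: 413.

413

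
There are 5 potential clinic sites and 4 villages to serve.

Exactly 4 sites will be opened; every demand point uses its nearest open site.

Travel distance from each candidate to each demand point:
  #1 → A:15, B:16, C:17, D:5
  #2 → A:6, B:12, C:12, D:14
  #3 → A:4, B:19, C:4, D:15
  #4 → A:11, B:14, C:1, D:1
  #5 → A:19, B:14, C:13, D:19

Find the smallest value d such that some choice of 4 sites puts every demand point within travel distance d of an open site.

Open {#1, #2, #3, #4}.
  Farthest demand point is B at travel distance 12 (to #2); all others are ≤ 12.
With {#1, #2, #3, #5} the worst case is 12.
With {#1, #2, #4, #5} the worst case is 12.
No size-4 selection achieves below 12.

12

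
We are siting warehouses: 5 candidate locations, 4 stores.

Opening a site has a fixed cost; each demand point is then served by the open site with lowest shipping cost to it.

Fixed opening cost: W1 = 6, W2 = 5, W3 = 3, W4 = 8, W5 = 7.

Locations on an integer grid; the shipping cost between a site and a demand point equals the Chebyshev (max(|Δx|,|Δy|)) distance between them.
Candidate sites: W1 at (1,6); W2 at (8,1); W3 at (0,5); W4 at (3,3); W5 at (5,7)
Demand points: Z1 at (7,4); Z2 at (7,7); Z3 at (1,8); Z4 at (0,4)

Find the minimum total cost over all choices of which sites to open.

19

Open {W3, W5}: assign each demand point to its cheapest open site.
  Z1→W5 3, Z2→W5 2, Z3→W3 3, Z4→W3 1
  shipping cost 9, fixed 10 → total 19.
Compare {W3}: shipping cost 18 + fixed 3 = 21.
Compare {W5}: shipping cost 14 + fixed 7 = 21.
Compare {W2, W3}: shipping cost 13 + fixed 8 = 21.
All other subsets cost ≥ 21. Minimum total cost: 19.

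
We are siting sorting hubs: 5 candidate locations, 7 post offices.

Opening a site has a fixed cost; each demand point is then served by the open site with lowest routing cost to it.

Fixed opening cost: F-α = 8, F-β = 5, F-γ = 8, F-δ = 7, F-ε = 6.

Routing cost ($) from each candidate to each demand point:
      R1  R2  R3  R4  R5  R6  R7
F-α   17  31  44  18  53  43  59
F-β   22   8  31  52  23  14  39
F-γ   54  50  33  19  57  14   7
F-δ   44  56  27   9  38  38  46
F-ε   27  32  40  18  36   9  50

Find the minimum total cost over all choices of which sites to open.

Open {F-β, F-γ, F-δ}: assign each demand point to its cheapest open site.
  R1→F-β 22, R2→F-β 8, R3→F-δ 27, R4→F-δ 9, R5→F-β 23, R6→F-β 14, R7→F-γ 7
  routing cost 110, fixed 20 → total 130.
Compare {F-β, F-γ, F-δ, F-ε}: routing cost 105 + fixed 26 = 131.
Compare {F-α, F-β, F-γ, F-δ}: routing cost 105 + fixed 28 = 133.
Compare {F-α, F-β, F-γ, F-δ, F-ε}: routing cost 100 + fixed 34 = 134.
All other subsets cost ≥ 131. Minimum total cost: 130.

130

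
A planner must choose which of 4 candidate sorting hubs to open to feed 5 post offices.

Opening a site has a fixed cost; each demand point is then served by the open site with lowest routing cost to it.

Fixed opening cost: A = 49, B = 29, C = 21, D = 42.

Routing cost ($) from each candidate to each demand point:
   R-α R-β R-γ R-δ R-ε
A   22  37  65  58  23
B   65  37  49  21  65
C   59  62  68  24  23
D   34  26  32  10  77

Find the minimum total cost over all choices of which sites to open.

Open {C, D}: assign each demand point to its cheapest open site.
  R-α→D 34, R-β→D 26, R-γ→D 32, R-δ→D 10, R-ε→C 23
  routing cost 125, fixed 63 → total 188.
Compare {A, D}: routing cost 113 + fixed 91 = 204.
Compare {B, C, D}: routing cost 125 + fixed 92 = 217.
Compare {D}: routing cost 179 + fixed 42 = 221.
All other subsets cost ≥ 204. Minimum total cost: 188.

188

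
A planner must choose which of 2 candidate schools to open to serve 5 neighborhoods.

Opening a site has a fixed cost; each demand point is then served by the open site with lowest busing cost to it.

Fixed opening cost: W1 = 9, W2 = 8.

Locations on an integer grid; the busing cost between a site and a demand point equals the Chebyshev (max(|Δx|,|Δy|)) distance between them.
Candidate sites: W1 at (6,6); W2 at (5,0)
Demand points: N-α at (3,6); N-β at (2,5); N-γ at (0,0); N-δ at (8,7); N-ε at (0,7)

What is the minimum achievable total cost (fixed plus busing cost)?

Open {W1}: assign each demand point to its cheapest open site.
  N-α→W1 3, N-β→W1 4, N-γ→W1 6, N-δ→W1 2, N-ε→W1 6
  busing cost 21, fixed 9 → total 30.
Compare {W1, W2}: busing cost 20 + fixed 17 = 37.
Compare {W2}: busing cost 30 + fixed 8 = 38.

30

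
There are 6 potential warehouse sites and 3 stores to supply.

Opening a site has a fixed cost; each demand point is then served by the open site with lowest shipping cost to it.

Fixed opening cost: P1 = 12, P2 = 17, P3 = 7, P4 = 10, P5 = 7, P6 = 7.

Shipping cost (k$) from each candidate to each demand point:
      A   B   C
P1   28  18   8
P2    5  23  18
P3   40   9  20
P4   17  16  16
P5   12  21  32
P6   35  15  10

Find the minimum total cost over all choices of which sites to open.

51

Open {P5, P6}: assign each demand point to its cheapest open site.
  A→P5 12, B→P6 15, C→P6 10
  shipping cost 37, fixed 14 → total 51.
Compare {P3, P5, P6}: shipping cost 31 + fixed 21 = 52.
Compare {P2, P6}: shipping cost 30 + fixed 24 = 54.
Compare {P3, P5}: shipping cost 41 + fixed 14 = 55.
All other subsets cost ≥ 52. Minimum total cost: 51.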